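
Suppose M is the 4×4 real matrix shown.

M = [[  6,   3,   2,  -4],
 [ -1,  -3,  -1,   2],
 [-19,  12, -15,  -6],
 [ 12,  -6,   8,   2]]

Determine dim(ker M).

1

Row reduce to echelon form.
R2 ← R2 + (1/6)·R1: [0, -5/2, -2/3, 4/3]
R3 ← R3 + (19/6)·R1: [0, 43/2, -26/3, -56/3]
R4 ← R4 − (2)·R1: [0, -12, 4, 10]
R3 ← R3 + (43/5)·R2: [0, 0, -72/5, -36/5]
R4 ← R4 − (24/5)·R2: [0, 0, 36/5, 18/5]
R4 ← R4 + (1/2)·R3: [0, 0, 0, 0]
3 nonzero rows, so rank(M) = 3.
M has 4 columns; by rank–nullity, nullity = 4 − 3 = 1.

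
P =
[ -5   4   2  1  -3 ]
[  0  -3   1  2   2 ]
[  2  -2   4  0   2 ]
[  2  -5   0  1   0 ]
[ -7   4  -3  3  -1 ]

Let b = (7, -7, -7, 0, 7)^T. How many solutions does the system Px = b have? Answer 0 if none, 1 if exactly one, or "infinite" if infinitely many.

Row reduce the augmented matrix [P | b].
R3 ← R3 + (2/5)·R1: [0, -2/5, 24/5, 2/5, 4/5, -21/5]
R4 ← R4 + (2/5)·R1: [0, -17/5, 4/5, 7/5, -6/5, 14/5]
R5 ← R5 − (7/5)·R1: [0, -8/5, -29/5, 8/5, 16/5, -14/5]
R3 ← R3 − (2/15)·R2: [0, 0, 14/3, 2/15, 8/15, -49/15]
R4 ← R4 − (17/15)·R2: [0, 0, -1/3, -13/15, -52/15, 161/15]
R5 ← R5 − (8/15)·R2: [0, 0, -19/3, 8/15, 32/15, 14/15]
R4 ← R4 + (1/14)·R3: [0, 0, 0, -6/7, -24/7, 21/2]
R5 ← R5 + (19/14)·R3: [0, 0, 0, 5/7, 20/7, -7/2]
R5 ← R5 + (5/6)·R4: [0, 0, 0, 0, 0, 21/4]
The echelon form has 5 nonzero rows; the last pivot sits in the augmented column, so rank(P) = 4 but rank([P|b]) = 5.
Since the ranks differ, the system is inconsistent.
It has no solutions.

0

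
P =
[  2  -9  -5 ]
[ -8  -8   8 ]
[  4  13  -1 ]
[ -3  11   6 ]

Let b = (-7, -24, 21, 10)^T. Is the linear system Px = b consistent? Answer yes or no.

yes

Row reduce the augmented matrix [P | b].
R2 ← R2 + (4)·R1: [0, -44, -12, -52]
R3 ← R3 − (2)·R1: [0, 31, 9, 35]
R4 ← R4 + (3/2)·R1: [0, -5/2, -3/2, -1/2]
R3 ← R3 + (31/44)·R2: [0, 0, 6/11, -18/11]
R4 ← R4 − (5/88)·R2: [0, 0, -9/11, 27/11]
R4 ← R4 + (3/2)·R3: [0, 0, 0, 0]
The echelon form has 3 nonzero rows, and every pivot lies in the first 3 columns, so rank(P) = rank([P|b]) = 3.
The system is consistent.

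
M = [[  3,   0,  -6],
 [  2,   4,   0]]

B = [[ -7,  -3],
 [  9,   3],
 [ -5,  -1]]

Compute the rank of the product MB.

2

First compute MB:
[[  9,  -3],
 [ 22,   6]]
Now row reduce the product.
R2 ← R2 − (22/9)·R1: [0, 40/3]
2 nonzero rows, so rank(MB) = 2.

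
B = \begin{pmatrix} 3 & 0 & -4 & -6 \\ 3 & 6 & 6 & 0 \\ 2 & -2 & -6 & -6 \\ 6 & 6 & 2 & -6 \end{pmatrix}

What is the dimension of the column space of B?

Row reduce to echelon form.
R2 ← R2 − R1: [0, 6, 10, 6]
R3 ← R3 − (2/3)·R1: [0, -2, -10/3, -2]
R4 ← R4 − (2)·R1: [0, 6, 10, 6]
R3 ← R3 + (1/3)·R2: [0, 0, 0, 0]
R4 ← R4 − R2: [0, 0, 0, 0]
Echelon form has 2 nonzero rows, so rank(B) = 2.
The column space has dimension equal to the rank: 2.

2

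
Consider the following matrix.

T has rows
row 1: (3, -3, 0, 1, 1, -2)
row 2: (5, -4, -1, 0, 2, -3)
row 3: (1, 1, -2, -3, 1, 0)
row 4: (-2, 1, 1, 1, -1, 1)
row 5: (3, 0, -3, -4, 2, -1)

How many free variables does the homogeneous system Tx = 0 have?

4

Row reduce to echelon form.
R2 ← R2 − (5/3)·R1: [0, 1, -1, -5/3, 1/3, 1/3]
R3 ← R3 − (1/3)·R1: [0, 2, -2, -10/3, 2/3, 2/3]
R4 ← R4 + (2/3)·R1: [0, -1, 1, 5/3, -1/3, -1/3]
R5 ← R5 − R1: [0, 3, -3, -5, 1, 1]
R3 ← R3 − (2)·R2: [0, 0, 0, 0, 0, 0]
R4 ← R4 + R2: [0, 0, 0, 0, 0, 0]
R5 ← R5 − (3)·R2: [0, 0, 0, 0, 0, 0]
2 nonzero rows, so rank(T) = 2.
T has 6 columns; by rank–nullity, nullity = 6 − 2 = 4.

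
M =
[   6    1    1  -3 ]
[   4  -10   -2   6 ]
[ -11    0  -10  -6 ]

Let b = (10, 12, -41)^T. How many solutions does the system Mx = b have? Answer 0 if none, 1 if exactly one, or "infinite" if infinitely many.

infinite

Row reduce the augmented matrix [M | b].
R2 ← R2 − (2/3)·R1: [0, -32/3, -8/3, 8, 16/3]
R3 ← R3 + (11/6)·R1: [0, 11/6, -49/6, -23/2, -68/3]
R3 ← R3 + (11/64)·R2: [0, 0, -69/8, -81/8, -87/4]
The echelon form has 3 nonzero rows, and every pivot lies in the first 4 columns, so rank(M) = rank([M|b]) = 3.
The system is consistent.
rank = 3 < 4 unknowns, so there are infinitely many solutions.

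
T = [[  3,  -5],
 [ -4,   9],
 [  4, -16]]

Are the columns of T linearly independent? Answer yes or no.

Row reduce T to echelon form.
R2 ← R2 + (4/3)·R1: [0, 7/3]
R3 ← R3 − (4/3)·R1: [0, -28/3]
R3 ← R3 + (4)·R2: [0, 0]
2 pivots among 2 columns.
Every column is a pivot column, so the columns are linearly independent.

yes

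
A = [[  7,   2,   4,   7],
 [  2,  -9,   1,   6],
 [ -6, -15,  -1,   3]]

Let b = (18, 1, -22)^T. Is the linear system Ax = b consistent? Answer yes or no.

yes

Row reduce the augmented matrix [A | b].
R2 ← R2 − (2/7)·R1: [0, -67/7, -1/7, 4, -29/7]
R3 ← R3 + (6/7)·R1: [0, -93/7, 17/7, 9, -46/7]
R3 ← R3 − (93/67)·R2: [0, 0, 176/67, 231/67, -55/67]
The echelon form has 3 nonzero rows, and every pivot lies in the first 4 columns, so rank(A) = rank([A|b]) = 3.
The system is consistent.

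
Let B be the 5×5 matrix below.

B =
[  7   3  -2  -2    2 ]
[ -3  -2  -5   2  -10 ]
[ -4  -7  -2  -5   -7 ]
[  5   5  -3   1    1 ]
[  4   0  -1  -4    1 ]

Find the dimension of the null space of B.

Row reduce to echelon form.
R2 ← R2 + (3/7)·R1: [0, -5/7, -41/7, 8/7, -64/7]
R3 ← R3 + (4/7)·R1: [0, -37/7, -22/7, -43/7, -41/7]
R4 ← R4 − (5/7)·R1: [0, 20/7, -11/7, 17/7, -3/7]
R5 ← R5 − (4/7)·R1: [0, -12/7, 1/7, -20/7, -1/7]
R3 ← R3 − (37/5)·R2: [0, 0, 201/5, -73/5, 309/5]
R4 ← R4 + (4)·R2: [0, 0, -25, 7, -37]
R5 ← R5 − (12/5)·R2: [0, 0, 71/5, -28/5, 109/5]
R4 ← R4 + (125/201)·R3: [0, 0, 0, -418/201, 96/67]
R5 ← R5 − (71/201)·R3: [0, 0, 0, -89/201, -2/67]
R5 ← R5 − (89/418)·R4: [0, 0, 0, 0, -70/209]
5 nonzero rows, so rank(B) = 5.
B has 5 columns; by rank–nullity, nullity = 5 − 5 = 0.

0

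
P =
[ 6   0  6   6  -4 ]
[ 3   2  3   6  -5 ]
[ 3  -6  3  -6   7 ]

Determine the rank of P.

2

Row reduce to echelon form.
R2 ← R2 − (1/2)·R1: [0, 2, 0, 3, -3]
R3 ← R3 − (1/2)·R1: [0, -6, 0, -9, 9]
R3 ← R3 + (3)·R2: [0, 0, 0, 0, 0]
Echelon form has 2 nonzero rows, so rank(P) = 2.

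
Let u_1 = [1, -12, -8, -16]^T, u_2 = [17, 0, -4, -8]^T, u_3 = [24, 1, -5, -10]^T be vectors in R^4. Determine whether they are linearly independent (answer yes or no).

no

Form the matrix with these vectors as rows and row reduce.
R2 ← R2 − (17)·R1: [0, 204, 132, 264]
R3 ← R3 − (24)·R1: [0, 289, 187, 374]
R3 ← R3 − (17/12)·R2: [0, 0, 0, 0]
2 nonzero rows, so the 3 vectors span a space of dimension 2.
Since 2 < 3, the vectors are linearly dependent.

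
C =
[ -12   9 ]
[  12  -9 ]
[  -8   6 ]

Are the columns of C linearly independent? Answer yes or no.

Row reduce C to echelon form.
R2 ← R2 + R1: [0, 0]
R3 ← R3 − (2/3)·R1: [0, 0]
1 pivot among 2 columns.
Only 1 < 2 pivot columns, so the columns are linearly dependent.

no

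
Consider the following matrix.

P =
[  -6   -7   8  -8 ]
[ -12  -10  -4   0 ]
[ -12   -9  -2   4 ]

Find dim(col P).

3

Row reduce to echelon form.
R2 ← R2 − (2)·R1: [0, 4, -20, 16]
R3 ← R3 − (2)·R1: [0, 5, -18, 20]
R3 ← R3 − (5/4)·R2: [0, 0, 7, 0]
Echelon form has 3 nonzero rows, so rank(P) = 3.
The column space has dimension equal to the rank: 3.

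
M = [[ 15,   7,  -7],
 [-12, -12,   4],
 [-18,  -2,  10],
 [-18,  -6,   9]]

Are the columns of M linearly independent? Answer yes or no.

no

Row reduce M to echelon form.
R2 ← R2 + (4/5)·R1: [0, -32/5, -8/5]
R3 ← R3 + (6/5)·R1: [0, 32/5, 8/5]
R4 ← R4 + (6/5)·R1: [0, 12/5, 3/5]
R3 ← R3 + R2: [0, 0, 0]
R4 ← R4 + (3/8)·R2: [0, 0, 0]
2 pivots among 3 columns.
Only 2 < 3 pivot columns, so the columns are linearly dependent.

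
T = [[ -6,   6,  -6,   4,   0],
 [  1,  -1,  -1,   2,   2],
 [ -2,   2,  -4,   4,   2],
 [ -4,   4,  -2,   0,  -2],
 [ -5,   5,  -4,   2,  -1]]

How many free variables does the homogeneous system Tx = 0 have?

Row reduce to echelon form.
R2 ← R2 + (1/6)·R1: [0, 0, -2, 8/3, 2]
R3 ← R3 − (1/3)·R1: [0, 0, -2, 8/3, 2]
R4 ← R4 − (2/3)·R1: [0, 0, 2, -8/3, -2]
R5 ← R5 − (5/6)·R1: [0, 0, 1, -4/3, -1]
R3 ← R3 − R2: [0, 0, 0, 0, 0]
R4 ← R4 + R2: [0, 0, 0, 0, 0]
R5 ← R5 + (1/2)·R2: [0, 0, 0, 0, 0]
2 nonzero rows, so rank(T) = 2.
T has 5 columns; by rank–nullity, nullity = 5 − 2 = 3.

3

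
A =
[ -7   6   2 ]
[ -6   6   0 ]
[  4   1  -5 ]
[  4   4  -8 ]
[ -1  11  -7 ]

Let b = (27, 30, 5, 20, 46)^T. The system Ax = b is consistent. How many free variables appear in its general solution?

Row reduce the augmented matrix [A | b].
R2 ← R2 − (6/7)·R1: [0, 6/7, -12/7, 48/7]
R3 ← R3 + (4/7)·R1: [0, 31/7, -27/7, 143/7]
R4 ← R4 + (4/7)·R1: [0, 52/7, -48/7, 248/7]
R5 ← R5 − (1/7)·R1: [0, 71/7, -51/7, 295/7]
R3 ← R3 − (31/6)·R2: [0, 0, 5, -15]
R4 ← R4 − (26/3)·R2: [0, 0, 8, -24]
R5 ← R5 − (71/6)·R2: [0, 0, 13, -39]
R4 ← R4 − (8/5)·R3: [0, 0, 0, 0]
R5 ← R5 − (13/5)·R3: [0, 0, 0, 0]
The echelon form has 3 nonzero rows, and every pivot lies in the first 3 columns, so rank(A) = rank([A|b]) = 3.
The system is consistent.
Free variables = (unknowns) − (rank) = 3 − 3 = 0.

0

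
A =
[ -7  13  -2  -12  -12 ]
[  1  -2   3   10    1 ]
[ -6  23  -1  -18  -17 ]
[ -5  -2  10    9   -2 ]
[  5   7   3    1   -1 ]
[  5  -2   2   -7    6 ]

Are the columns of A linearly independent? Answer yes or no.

Row reduce A to echelon form.
R2 ← R2 + (1/7)·R1: [0, -1/7, 19/7, 58/7, -5/7]
R3 ← R3 − (6/7)·R1: [0, 83/7, 5/7, -54/7, -47/7]
R4 ← R4 − (5/7)·R1: [0, -79/7, 80/7, 123/7, 46/7]
R5 ← R5 + (5/7)·R1: [0, 114/7, 11/7, -53/7, -67/7]
R6 ← R6 + (5/7)·R1: [0, 51/7, 4/7, -109/7, -18/7]
R3 ← R3 + (83)·R2: [0, 0, 226, 680, -66]
R4 ← R4 − (79)·R2: [0, 0, -203, -637, 63]
R5 ← R5 + (114)·R2: [0, 0, 311, 937, -91]
R6 ← R6 + (51)·R2: [0, 0, 139, 407, -39]
R4 ← R4 + (203/226)·R3: [0, 0, 0, -2961/113, 420/113]
R5 ← R5 − (311/226)·R3: [0, 0, 0, 141/113, -20/113]
R6 ← R6 − (139/226)·R3: [0, 0, 0, -1269/113, 180/113]
R5 ← R5 + (1/21)·R4: [0, 0, 0, 0, 0]
R6 ← R6 − (3/7)·R4: [0, 0, 0, 0, 0]
4 pivots among 5 columns.
Only 4 < 5 pivot columns, so the columns are linearly dependent.

no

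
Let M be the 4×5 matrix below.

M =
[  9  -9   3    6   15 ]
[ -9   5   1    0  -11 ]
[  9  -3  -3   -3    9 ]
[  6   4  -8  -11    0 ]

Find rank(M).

Row reduce to echelon form.
R2 ← R2 + R1: [0, -4, 4, 6, 4]
R3 ← R3 − R1: [0, 6, -6, -9, -6]
R4 ← R4 − (2/3)·R1: [0, 10, -10, -15, -10]
R3 ← R3 + (3/2)·R2: [0, 0, 0, 0, 0]
R4 ← R4 + (5/2)·R2: [0, 0, 0, 0, 0]
Echelon form has 2 nonzero rows, so rank(M) = 2.

2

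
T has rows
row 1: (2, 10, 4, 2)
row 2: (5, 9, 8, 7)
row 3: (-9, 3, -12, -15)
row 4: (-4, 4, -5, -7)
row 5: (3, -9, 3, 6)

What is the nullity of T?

Row reduce to echelon form.
R2 ← R2 − (5/2)·R1: [0, -16, -2, 2]
R3 ← R3 + (9/2)·R1: [0, 48, 6, -6]
R4 ← R4 + (2)·R1: [0, 24, 3, -3]
R5 ← R5 − (3/2)·R1: [0, -24, -3, 3]
R3 ← R3 + (3)·R2: [0, 0, 0, 0]
R4 ← R4 + (3/2)·R2: [0, 0, 0, 0]
R5 ← R5 − (3/2)·R2: [0, 0, 0, 0]
2 nonzero rows, so rank(T) = 2.
T has 4 columns; by rank–nullity, nullity = 4 − 2 = 2.

2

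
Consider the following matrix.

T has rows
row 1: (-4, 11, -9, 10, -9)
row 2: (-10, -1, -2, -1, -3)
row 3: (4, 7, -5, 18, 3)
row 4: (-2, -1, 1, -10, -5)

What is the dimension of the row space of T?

3

Row reduce to echelon form.
R2 ← R2 − (5/2)·R1: [0, -57/2, 41/2, -26, 39/2]
R3 ← R3 + R1: [0, 18, -14, 28, -6]
R4 ← R4 − (1/2)·R1: [0, -13/2, 11/2, -15, -1/2]
R3 ← R3 + (12/19)·R2: [0, 0, -20/19, 220/19, 120/19]
R4 ← R4 − (13/57)·R2: [0, 0, 47/57, -517/57, -94/19]
R4 ← R4 + (47/60)·R3: [0, 0, 0, 0, 0]
Echelon form has 3 nonzero rows, so rank(T) = 3.
The row space has dimension equal to the rank: 3.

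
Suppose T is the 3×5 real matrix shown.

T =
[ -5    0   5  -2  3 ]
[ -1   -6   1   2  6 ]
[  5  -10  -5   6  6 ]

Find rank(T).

2

Row reduce to echelon form.
R2 ← R2 − (1/5)·R1: [0, -6, 0, 12/5, 27/5]
R3 ← R3 + R1: [0, -10, 0, 4, 9]
R3 ← R3 − (5/3)·R2: [0, 0, 0, 0, 0]
Echelon form has 2 nonzero rows, so rank(T) = 2.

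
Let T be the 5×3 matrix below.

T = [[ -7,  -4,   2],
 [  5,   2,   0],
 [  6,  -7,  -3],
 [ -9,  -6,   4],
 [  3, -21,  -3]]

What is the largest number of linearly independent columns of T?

Row reduce to echelon form.
R2 ← R2 + (5/7)·R1: [0, -6/7, 10/7]
R3 ← R3 + (6/7)·R1: [0, -73/7, -9/7]
R4 ← R4 − (9/7)·R1: [0, -6/7, 10/7]
R5 ← R5 + (3/7)·R1: [0, -159/7, -15/7]
R3 ← R3 − (73/6)·R2: [0, 0, -56/3]
R4 ← R4 − R2: [0, 0, 0]
R5 ← R5 − (53/2)·R2: [0, 0, -40]
R5 ← R5 − (15/7)·R3: [0, 0, 0]
Echelon form has 3 nonzero rows, so rank(T) = 3.
The rank gives the maximum number of linearly independent columns: 3.

3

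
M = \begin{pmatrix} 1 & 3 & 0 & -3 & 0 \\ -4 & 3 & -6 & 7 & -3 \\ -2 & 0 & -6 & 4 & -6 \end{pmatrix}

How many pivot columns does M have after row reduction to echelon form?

Row reduce to echelon form.
R2 ← R2 + (4)·R1: [0, 15, -6, -5, -3]
R3 ← R3 + (2)·R1: [0, 6, -6, -2, -6]
R3 ← R3 − (2/5)·R2: [0, 0, -18/5, 0, -24/5]
Echelon form has 3 nonzero rows, so rank(M) = 3.
Each nonzero row contributes one pivot column: 3 pivot columns.

3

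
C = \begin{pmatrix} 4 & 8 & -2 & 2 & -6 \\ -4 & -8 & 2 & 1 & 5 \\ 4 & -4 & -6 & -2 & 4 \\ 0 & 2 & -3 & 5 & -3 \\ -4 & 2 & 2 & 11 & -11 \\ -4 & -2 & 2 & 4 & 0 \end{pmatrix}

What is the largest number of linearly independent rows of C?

5

Row reduce to echelon form.
R2 ← R2 + R1: [0, 0, 0, 3, -1]
R3 ← R3 − R1: [0, -12, -4, -4, 10]
R5 ← R5 + R1: [0, 10, 0, 13, -17]
R6 ← R6 + R1: [0, 6, 0, 6, -6]
Swap R2 ↔ R3
R4 ← R4 + (1/6)·R2: [0, 0, -11/3, 13/3, -4/3]
R5 ← R5 + (5/6)·R2: [0, 0, -10/3, 29/3, -26/3]
R6 ← R6 + (1/2)·R2: [0, 0, -2, 4, -1]
Swap R3 ↔ R4
R5 ← R5 − (10/11)·R3: [0, 0, 0, 63/11, -82/11]
R6 ← R6 − (6/11)·R3: [0, 0, 0, 18/11, -3/11]
R5 ← R5 − (21/11)·R4: [0, 0, 0, 0, -61/11]
R6 ← R6 − (6/11)·R4: [0, 0, 0, 0, 3/11]
R6 ← R6 + (3/61)·R5: [0, 0, 0, 0, 0]
Echelon form has 5 nonzero rows, so rank(C) = 5.
The rank gives the maximum number of linearly independent rows: 5.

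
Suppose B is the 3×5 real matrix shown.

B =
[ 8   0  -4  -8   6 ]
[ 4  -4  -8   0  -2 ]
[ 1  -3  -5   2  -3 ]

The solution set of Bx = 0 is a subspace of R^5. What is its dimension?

3

Row reduce to echelon form.
R2 ← R2 − (1/2)·R1: [0, -4, -6, 4, -5]
R3 ← R3 − (1/8)·R1: [0, -3, -9/2, 3, -15/4]
R3 ← R3 − (3/4)·R2: [0, 0, 0, 0, 0]
2 nonzero rows, so rank(B) = 2.
B has 5 columns; by rank–nullity, nullity = 5 − 2 = 3.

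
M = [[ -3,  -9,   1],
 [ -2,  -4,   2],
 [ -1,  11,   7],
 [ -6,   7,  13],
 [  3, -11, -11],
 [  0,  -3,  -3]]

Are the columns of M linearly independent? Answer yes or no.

Row reduce M to echelon form.
R2 ← R2 − (2/3)·R1: [0, 2, 4/3]
R3 ← R3 − (1/3)·R1: [0, 14, 20/3]
R4 ← R4 − (2)·R1: [0, 25, 11]
R5 ← R5 + R1: [0, -20, -10]
R3 ← R3 − (7)·R2: [0, 0, -8/3]
R4 ← R4 − (25/2)·R2: [0, 0, -17/3]
R5 ← R5 + (10)·R2: [0, 0, 10/3]
R6 ← R6 + (3/2)·R2: [0, 0, -1]
R4 ← R4 − (17/8)·R3: [0, 0, 0]
R5 ← R5 + (5/4)·R3: [0, 0, 0]
R6 ← R6 − (3/8)·R3: [0, 0, 0]
3 pivots among 3 columns.
Every column is a pivot column, so the columns are linearly independent.

yes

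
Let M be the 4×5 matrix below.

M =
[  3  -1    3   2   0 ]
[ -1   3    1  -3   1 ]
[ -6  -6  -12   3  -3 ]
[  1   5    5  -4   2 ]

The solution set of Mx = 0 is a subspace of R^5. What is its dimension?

Row reduce to echelon form.
R2 ← R2 + (1/3)·R1: [0, 8/3, 2, -7/3, 1]
R3 ← R3 + (2)·R1: [0, -8, -6, 7, -3]
R4 ← R4 − (1/3)·R1: [0, 16/3, 4, -14/3, 2]
R3 ← R3 + (3)·R2: [0, 0, 0, 0, 0]
R4 ← R4 − (2)·R2: [0, 0, 0, 0, 0]
2 nonzero rows, so rank(M) = 2.
M has 5 columns; by rank–nullity, nullity = 5 − 2 = 3.

3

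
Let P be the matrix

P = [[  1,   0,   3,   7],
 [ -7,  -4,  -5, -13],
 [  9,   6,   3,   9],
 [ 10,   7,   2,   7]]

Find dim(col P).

Row reduce to echelon form.
R2 ← R2 + (7)·R1: [0, -4, 16, 36]
R3 ← R3 − (9)·R1: [0, 6, -24, -54]
R4 ← R4 − (10)·R1: [0, 7, -28, -63]
R3 ← R3 + (3/2)·R2: [0, 0, 0, 0]
R4 ← R4 + (7/4)·R2: [0, 0, 0, 0]
Echelon form has 2 nonzero rows, so rank(P) = 2.
The column space has dimension equal to the rank: 2.

2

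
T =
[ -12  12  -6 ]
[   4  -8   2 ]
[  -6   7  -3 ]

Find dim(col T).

2

Row reduce to echelon form.
R2 ← R2 + (1/3)·R1: [0, -4, 0]
R3 ← R3 − (1/2)·R1: [0, 1, 0]
R3 ← R3 + (1/4)·R2: [0, 0, 0]
Echelon form has 2 nonzero rows, so rank(T) = 2.
The column space has dimension equal to the rank: 2.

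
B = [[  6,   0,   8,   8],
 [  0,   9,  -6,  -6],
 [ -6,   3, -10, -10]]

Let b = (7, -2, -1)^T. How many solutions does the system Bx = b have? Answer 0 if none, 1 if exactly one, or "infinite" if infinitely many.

Row reduce the augmented matrix [B | b].
R3 ← R3 + R1: [0, 3, -2, -2, 6]
R3 ← R3 − (1/3)·R2: [0, 0, 0, 0, 20/3]
The echelon form has 3 nonzero rows; the last pivot sits in the augmented column, so rank(B) = 2 but rank([B|b]) = 3.
Since the ranks differ, the system is inconsistent.
It has no solutions.

0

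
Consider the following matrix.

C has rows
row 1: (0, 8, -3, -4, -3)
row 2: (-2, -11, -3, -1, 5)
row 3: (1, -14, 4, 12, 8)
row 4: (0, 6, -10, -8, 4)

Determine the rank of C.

Row reduce to echelon form.
Swap R1 ↔ R2
R3 ← R3 + (1/2)·R1: [0, -39/2, 5/2, 23/2, 21/2]
R3 ← R3 + (39/16)·R2: [0, 0, -77/16, 7/4, 51/16]
R4 ← R4 − (3/4)·R2: [0, 0, -31/4, -5, 25/4]
R4 ← R4 − (124/77)·R3: [0, 0, 0, -86/11, 86/77]
Echelon form has 4 nonzero rows, so rank(C) = 4.

4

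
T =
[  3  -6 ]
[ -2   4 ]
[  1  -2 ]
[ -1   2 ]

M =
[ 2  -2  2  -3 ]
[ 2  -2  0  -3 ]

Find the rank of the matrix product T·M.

First compute TM:
[[ -6,   6,   6,   9],
 [  4,  -4,  -4,  -6],
 [ -2,   2,   2,   3],
 [  2,  -2,  -2,  -3]]
Now row reduce the product.
R2 ← R2 + (2/3)·R1: [0, 0, 0, 0]
R3 ← R3 − (1/3)·R1: [0, 0, 0, 0]
R4 ← R4 + (1/3)·R1: [0, 0, 0, 0]
1 nonzero row, so rank(TM) = 1.

1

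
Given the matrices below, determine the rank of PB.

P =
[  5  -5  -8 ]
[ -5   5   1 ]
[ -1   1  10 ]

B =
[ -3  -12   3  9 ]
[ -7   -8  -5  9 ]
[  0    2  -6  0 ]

First compute PB:
[[ 20, -36,  88,   0],
 [-20,  22, -46,   0],
 [ -4,  24, -68,   0]]
Now row reduce the product.
R2 ← R2 + R1: [0, -14, 42, 0]
R3 ← R3 + (1/5)·R1: [0, 84/5, -252/5, 0]
R3 ← R3 + (6/5)·R2: [0, 0, 0, 0]
2 nonzero rows, so rank(PB) = 2.

2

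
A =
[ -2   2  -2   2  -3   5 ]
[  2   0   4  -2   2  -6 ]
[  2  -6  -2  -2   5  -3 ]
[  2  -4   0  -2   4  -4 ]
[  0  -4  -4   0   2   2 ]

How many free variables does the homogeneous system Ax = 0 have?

Row reduce to echelon form.
R2 ← R2 + R1: [0, 2, 2, 0, -1, -1]
R3 ← R3 + R1: [0, -4, -4, 0, 2, 2]
R4 ← R4 + R1: [0, -2, -2, 0, 1, 1]
R3 ← R3 + (2)·R2: [0, 0, 0, 0, 0, 0]
R4 ← R4 + R2: [0, 0, 0, 0, 0, 0]
R5 ← R5 + (2)·R2: [0, 0, 0, 0, 0, 0]
2 nonzero rows, so rank(A) = 2.
A has 6 columns; by rank–nullity, nullity = 6 − 2 = 4.

4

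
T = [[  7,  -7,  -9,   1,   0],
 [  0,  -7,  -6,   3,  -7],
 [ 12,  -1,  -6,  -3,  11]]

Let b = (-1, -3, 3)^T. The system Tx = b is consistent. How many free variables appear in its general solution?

Row reduce the augmented matrix [T | b].
R3 ← R3 − (12/7)·R1: [0, 11, 66/7, -33/7, 11, 33/7]
R3 ← R3 + (11/7)·R2: [0, 0, 0, 0, 0, 0]
The echelon form has 2 nonzero rows, and every pivot lies in the first 5 columns, so rank(T) = rank([T|b]) = 2.
The system is consistent.
Free variables = (unknowns) − (rank) = 5 − 2 = 3.

3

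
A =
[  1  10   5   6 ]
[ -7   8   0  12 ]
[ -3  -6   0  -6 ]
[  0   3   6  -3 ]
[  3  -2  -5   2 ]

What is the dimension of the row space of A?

Row reduce to echelon form.
R2 ← R2 + (7)·R1: [0, 78, 35, 54]
R3 ← R3 + (3)·R1: [0, 24, 15, 12]
R5 ← R5 − (3)·R1: [0, -32, -20, -16]
R3 ← R3 − (4/13)·R2: [0, 0, 55/13, -60/13]
R4 ← R4 − (1/26)·R2: [0, 0, 121/26, -66/13]
R5 ← R5 + (16/39)·R2: [0, 0, -220/39, 80/13]
R4 ← R4 − (11/10)·R3: [0, 0, 0, 0]
R5 ← R5 + (4/3)·R3: [0, 0, 0, 0]
Echelon form has 3 nonzero rows, so rank(A) = 3.
The row space has dimension equal to the rank: 3.

3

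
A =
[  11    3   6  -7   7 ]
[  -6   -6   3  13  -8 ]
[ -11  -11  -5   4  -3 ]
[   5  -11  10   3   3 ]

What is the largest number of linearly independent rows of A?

3

Row reduce to echelon form.
R2 ← R2 + (6/11)·R1: [0, -48/11, 69/11, 101/11, -46/11]
R3 ← R3 + R1: [0, -8, 1, -3, 4]
R4 ← R4 − (5/11)·R1: [0, -136/11, 80/11, 68/11, -2/11]
R3 ← R3 − (11/6)·R2: [0, 0, -21/2, -119/6, 35/3]
R4 ← R4 − (17/6)·R2: [0, 0, -21/2, -119/6, 35/3]
R4 ← R4 − R3: [0, 0, 0, 0, 0]
Echelon form has 3 nonzero rows, so rank(A) = 3.
The rank gives the maximum number of linearly independent rows: 3.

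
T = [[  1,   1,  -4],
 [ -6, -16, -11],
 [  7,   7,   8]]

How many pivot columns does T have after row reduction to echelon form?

3

Row reduce to echelon form.
R2 ← R2 + (6)·R1: [0, -10, -35]
R3 ← R3 − (7)·R1: [0, 0, 36]
Echelon form has 3 nonzero rows, so rank(T) = 3.
Each nonzero row contributes one pivot column: 3 pivot columns.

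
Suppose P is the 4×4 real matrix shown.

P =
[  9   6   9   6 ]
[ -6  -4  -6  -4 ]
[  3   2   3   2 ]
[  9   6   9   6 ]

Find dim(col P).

1

Row reduce to echelon form.
R2 ← R2 + (2/3)·R1: [0, 0, 0, 0]
R3 ← R3 − (1/3)·R1: [0, 0, 0, 0]
R4 ← R4 − R1: [0, 0, 0, 0]
Echelon form has 1 nonzero row, so rank(P) = 1.
The column space has dimension equal to the rank: 1.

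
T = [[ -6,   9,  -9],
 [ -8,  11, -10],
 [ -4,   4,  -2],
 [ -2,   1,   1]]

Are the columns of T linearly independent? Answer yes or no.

no

Row reduce T to echelon form.
R2 ← R2 − (4/3)·R1: [0, -1, 2]
R3 ← R3 − (2/3)·R1: [0, -2, 4]
R4 ← R4 − (1/3)·R1: [0, -2, 4]
R3 ← R3 − (2)·R2: [0, 0, 0]
R4 ← R4 − (2)·R2: [0, 0, 0]
2 pivots among 3 columns.
Only 2 < 3 pivot columns, so the columns are linearly dependent.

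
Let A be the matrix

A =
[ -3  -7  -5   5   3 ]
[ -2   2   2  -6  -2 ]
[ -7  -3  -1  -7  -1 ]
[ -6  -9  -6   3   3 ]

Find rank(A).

2

Row reduce to echelon form.
R2 ← R2 − (2/3)·R1: [0, 20/3, 16/3, -28/3, -4]
R3 ← R3 − (7/3)·R1: [0, 40/3, 32/3, -56/3, -8]
R4 ← R4 − (2)·R1: [0, 5, 4, -7, -3]
R3 ← R3 − (2)·R2: [0, 0, 0, 0, 0]
R4 ← R4 − (3/4)·R2: [0, 0, 0, 0, 0]
Echelon form has 2 nonzero rows, so rank(A) = 2.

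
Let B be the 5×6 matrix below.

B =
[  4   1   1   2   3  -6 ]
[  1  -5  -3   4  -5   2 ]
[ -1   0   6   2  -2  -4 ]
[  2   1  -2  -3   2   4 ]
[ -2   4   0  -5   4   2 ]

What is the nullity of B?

2

Row reduce to echelon form.
R2 ← R2 − (1/4)·R1: [0, -21/4, -13/4, 7/2, -23/4, 7/2]
R3 ← R3 + (1/4)·R1: [0, 1/4, 25/4, 5/2, -5/4, -11/2]
R4 ← R4 − (1/2)·R1: [0, 1/2, -5/2, -4, 1/2, 7]
R5 ← R5 + (1/2)·R1: [0, 9/2, 1/2, -4, 11/2, -1]
R3 ← R3 + (1/21)·R2: [0, 0, 128/21, 8/3, -32/21, -16/3]
R4 ← R4 + (2/21)·R2: [0, 0, -59/21, -11/3, -1/21, 22/3]
R5 ← R5 + (6/7)·R2: [0, 0, -16/7, -1, 4/7, 2]
R4 ← R4 + (59/128)·R3: [0, 0, 0, -39/16, -3/4, 39/8]
R5 ← R5 + (3/8)·R3: [0, 0, 0, 0, 0, 0]
4 nonzero rows, so rank(B) = 4.
B has 6 columns; by rank–nullity, nullity = 6 − 4 = 2.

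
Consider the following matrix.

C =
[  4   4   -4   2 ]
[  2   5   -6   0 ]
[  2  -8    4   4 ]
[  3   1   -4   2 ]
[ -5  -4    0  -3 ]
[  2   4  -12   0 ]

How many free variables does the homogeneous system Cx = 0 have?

Row reduce to echelon form.
R2 ← R2 − (1/2)·R1: [0, 3, -4, -1]
R3 ← R3 − (1/2)·R1: [0, -10, 6, 3]
R4 ← R4 − (3/4)·R1: [0, -2, -1, 1/2]
R5 ← R5 + (5/4)·R1: [0, 1, -5, -1/2]
R6 ← R6 − (1/2)·R1: [0, 2, -10, -1]
R3 ← R3 + (10/3)·R2: [0, 0, -22/3, -1/3]
R4 ← R4 + (2/3)·R2: [0, 0, -11/3, -1/6]
R5 ← R5 − (1/3)·R2: [0, 0, -11/3, -1/6]
R6 ← R6 − (2/3)·R2: [0, 0, -22/3, -1/3]
R4 ← R4 − (1/2)·R3: [0, 0, 0, 0]
R5 ← R5 − (1/2)·R3: [0, 0, 0, 0]
R6 ← R6 − R3: [0, 0, 0, 0]
3 nonzero rows, so rank(C) = 3.
C has 4 columns; by rank–nullity, nullity = 4 − 3 = 1.

1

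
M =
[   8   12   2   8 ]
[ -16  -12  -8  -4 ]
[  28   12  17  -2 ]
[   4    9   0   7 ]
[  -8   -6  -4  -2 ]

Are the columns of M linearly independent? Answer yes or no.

Row reduce M to echelon form.
R2 ← R2 + (2)·R1: [0, 12, -4, 12]
R3 ← R3 − (7/2)·R1: [0, -30, 10, -30]
R4 ← R4 − (1/2)·R1: [0, 3, -1, 3]
R5 ← R5 + R1: [0, 6, -2, 6]
R3 ← R3 + (5/2)·R2: [0, 0, 0, 0]
R4 ← R4 − (1/4)·R2: [0, 0, 0, 0]
R5 ← R5 − (1/2)·R2: [0, 0, 0, 0]
2 pivots among 4 columns.
Only 2 < 4 pivot columns, so the columns are linearly dependent.

no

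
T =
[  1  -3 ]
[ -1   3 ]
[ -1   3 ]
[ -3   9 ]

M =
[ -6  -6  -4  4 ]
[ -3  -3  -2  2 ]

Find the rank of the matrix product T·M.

1

First compute TM:
[[  3,   3,   2,  -2],
 [ -3,  -3,  -2,   2],
 [ -3,  -3,  -2,   2],
 [ -9,  -9,  -6,   6]]
Now row reduce the product.
R2 ← R2 + R1: [0, 0, 0, 0]
R3 ← R3 + R1: [0, 0, 0, 0]
R4 ← R4 + (3)·R1: [0, 0, 0, 0]
1 nonzero row, so rank(TM) = 1.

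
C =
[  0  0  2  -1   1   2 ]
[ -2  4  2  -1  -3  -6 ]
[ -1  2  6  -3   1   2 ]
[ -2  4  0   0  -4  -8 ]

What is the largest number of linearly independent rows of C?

2

Row reduce to echelon form.
Swap R1 ↔ R2
R3 ← R3 − (1/2)·R1: [0, 0, 5, -5/2, 5/2, 5]
R4 ← R4 − R1: [0, 0, -2, 1, -1, -2]
R3 ← R3 − (5/2)·R2: [0, 0, 0, 0, 0, 0]
R4 ← R4 + R2: [0, 0, 0, 0, 0, 0]
Echelon form has 2 nonzero rows, so rank(C) = 2.
The rank gives the maximum number of linearly independent rows: 2.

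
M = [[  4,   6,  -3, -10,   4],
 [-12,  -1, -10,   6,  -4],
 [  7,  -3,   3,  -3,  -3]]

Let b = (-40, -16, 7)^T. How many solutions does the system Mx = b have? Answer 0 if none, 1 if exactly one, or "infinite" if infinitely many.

Row reduce the augmented matrix [M | b].
R2 ← R2 + (3)·R1: [0, 17, -19, -24, 8, -136]
R3 ← R3 − (7/4)·R1: [0, -27/2, 33/4, 29/2, -10, 77]
R3 ← R3 + (27/34)·R2: [0, 0, -465/68, -155/34, -62/17, -31]
The echelon form has 3 nonzero rows, and every pivot lies in the first 5 columns, so rank(M) = rank([M|b]) = 3.
The system is consistent.
rank = 3 < 5 unknowns, so there are infinitely many solutions.

infinite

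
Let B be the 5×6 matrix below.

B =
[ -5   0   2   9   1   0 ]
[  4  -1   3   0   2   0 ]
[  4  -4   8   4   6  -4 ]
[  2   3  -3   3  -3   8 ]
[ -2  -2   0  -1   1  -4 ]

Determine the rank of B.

4

Row reduce to echelon form.
R2 ← R2 + (4/5)·R1: [0, -1, 23/5, 36/5, 14/5, 0]
R3 ← R3 + (4/5)·R1: [0, -4, 48/5, 56/5, 34/5, -4]
R4 ← R4 + (2/5)·R1: [0, 3, -11/5, 33/5, -13/5, 8]
R5 ← R5 − (2/5)·R1: [0, -2, -4/5, -23/5, 3/5, -4]
R3 ← R3 − (4)·R2: [0, 0, -44/5, -88/5, -22/5, -4]
R4 ← R4 + (3)·R2: [0, 0, 58/5, 141/5, 29/5, 8]
R5 ← R5 − (2)·R2: [0, 0, -10, -19, -5, -4]
R4 ← R4 + (29/22)·R3: [0, 0, 0, 5, 0, 30/11]
R5 ← R5 − (25/22)·R3: [0, 0, 0, 1, 0, 6/11]
R5 ← R5 − (1/5)·R4: [0, 0, 0, 0, 0, 0]
Echelon form has 4 nonzero rows, so rank(B) = 4.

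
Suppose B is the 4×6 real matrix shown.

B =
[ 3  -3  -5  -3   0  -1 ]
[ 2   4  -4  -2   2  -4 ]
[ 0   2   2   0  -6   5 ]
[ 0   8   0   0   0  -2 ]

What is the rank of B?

Row reduce to echelon form.
R2 ← R2 − (2/3)·R1: [0, 6, -2/3, 0, 2, -10/3]
R3 ← R3 − (1/3)·R2: [0, 0, 20/9, 0, -20/3, 55/9]
R4 ← R4 − (4/3)·R2: [0, 0, 8/9, 0, -8/3, 22/9]
R4 ← R4 − (2/5)·R3: [0, 0, 0, 0, 0, 0]
Echelon form has 3 nonzero rows, so rank(B) = 3.

3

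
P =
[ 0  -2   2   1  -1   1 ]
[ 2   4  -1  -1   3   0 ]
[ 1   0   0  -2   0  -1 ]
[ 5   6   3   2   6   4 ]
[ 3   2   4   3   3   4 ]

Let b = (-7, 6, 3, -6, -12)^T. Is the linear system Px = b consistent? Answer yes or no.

yes

Row reduce the augmented matrix [P | b].
Swap R1 ↔ R2
R3 ← R3 − (1/2)·R1: [0, -2, 1/2, -3/2, -3/2, -1, 0]
R4 ← R4 − (5/2)·R1: [0, -4, 11/2, 9/2, -3/2, 4, -21]
R5 ← R5 − (3/2)·R1: [0, -4, 11/2, 9/2, -3/2, 4, -21]
R3 ← R3 − R2: [0, 0, -3/2, -5/2, -1/2, -2, 7]
R4 ← R4 − (2)·R2: [0, 0, 3/2, 5/2, 1/2, 2, -7]
R5 ← R5 − (2)·R2: [0, 0, 3/2, 5/2, 1/2, 2, -7]
R4 ← R4 + R3: [0, 0, 0, 0, 0, 0, 0]
R5 ← R5 + R3: [0, 0, 0, 0, 0, 0, 0]
The echelon form has 3 nonzero rows, and every pivot lies in the first 6 columns, so rank(P) = rank([P|b]) = 3.
The system is consistent.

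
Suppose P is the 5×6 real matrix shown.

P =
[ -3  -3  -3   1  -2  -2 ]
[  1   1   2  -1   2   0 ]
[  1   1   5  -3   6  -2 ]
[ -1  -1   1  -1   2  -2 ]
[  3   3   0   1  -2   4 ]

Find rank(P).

Row reduce to echelon form.
R2 ← R2 + (1/3)·R1: [0, 0, 1, -2/3, 4/3, -2/3]
R3 ← R3 + (1/3)·R1: [0, 0, 4, -8/3, 16/3, -8/3]
R4 ← R4 − (1/3)·R1: [0, 0, 2, -4/3, 8/3, -4/3]
R5 ← R5 + R1: [0, 0, -3, 2, -4, 2]
R3 ← R3 − (4)·R2: [0, 0, 0, 0, 0, 0]
R4 ← R4 − (2)·R2: [0, 0, 0, 0, 0, 0]
R5 ← R5 + (3)·R2: [0, 0, 0, 0, 0, 0]
Echelon form has 2 nonzero rows, so rank(P) = 2.

2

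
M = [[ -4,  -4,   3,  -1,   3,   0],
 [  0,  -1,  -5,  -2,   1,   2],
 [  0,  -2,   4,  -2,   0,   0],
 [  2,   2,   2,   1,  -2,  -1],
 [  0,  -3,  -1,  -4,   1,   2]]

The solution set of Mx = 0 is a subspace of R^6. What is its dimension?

3

Row reduce to echelon form.
R4 ← R4 + (1/2)·R1: [0, 0, 7/2, 1/2, -1/2, -1]
R3 ← R3 − (2)·R2: [0, 0, 14, 2, -2, -4]
R5 ← R5 − (3)·R2: [0, 0, 14, 2, -2, -4]
R4 ← R4 − (1/4)·R3: [0, 0, 0, 0, 0, 0]
R5 ← R5 − R3: [0, 0, 0, 0, 0, 0]
3 nonzero rows, so rank(M) = 3.
M has 6 columns; by rank–nullity, nullity = 6 − 3 = 3.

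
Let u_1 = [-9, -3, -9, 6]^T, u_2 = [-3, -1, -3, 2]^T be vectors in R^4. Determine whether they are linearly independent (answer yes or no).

no

Form the matrix with these vectors as rows and row reduce.
R2 ← R2 − (1/3)·R1: [0, 0, 0, 0]
1 nonzero row, so the 2 vectors span a space of dimension 1.
Since 1 < 2, the vectors are linearly dependent.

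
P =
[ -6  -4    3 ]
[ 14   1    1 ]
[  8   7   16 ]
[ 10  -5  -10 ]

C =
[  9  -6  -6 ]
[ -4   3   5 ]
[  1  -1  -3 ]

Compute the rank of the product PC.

2

First compute PC:
[[-35,  21,   7],
 [123, -82, -82],
 [ 60, -43, -61],
 [100, -65, -55]]
Now row reduce the product.
R2 ← R2 + (123/35)·R1: [0, -41/5, -287/5]
R3 ← R3 + (12/7)·R1: [0, -7, -49]
R4 ← R4 + (20/7)·R1: [0, -5, -35]
R3 ← R3 − (35/41)·R2: [0, 0, 0]
R4 ← R4 − (25/41)·R2: [0, 0, 0]
2 nonzero rows, so rank(PC) = 2.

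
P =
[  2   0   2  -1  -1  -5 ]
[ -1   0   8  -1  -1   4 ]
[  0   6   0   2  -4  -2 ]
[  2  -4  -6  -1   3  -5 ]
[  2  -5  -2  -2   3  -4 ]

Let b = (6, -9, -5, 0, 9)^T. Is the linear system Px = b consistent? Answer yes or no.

no

Row reduce the augmented matrix [P | b].
R2 ← R2 + (1/2)·R1: [0, 0, 9, -3/2, -3/2, 3/2, -6]
R4 ← R4 − R1: [0, -4, -8, 0, 4, 0, -6]
R5 ← R5 − R1: [0, -5, -4, -1, 4, 1, 3]
Swap R2 ↔ R3
R4 ← R4 + (2/3)·R2: [0, 0, -8, 4/3, 4/3, -4/3, -28/3]
R5 ← R5 + (5/6)·R2: [0, 0, -4, 2/3, 2/3, -2/3, -7/6]
R4 ← R4 + (8/9)·R3: [0, 0, 0, 0, 0, 0, -44/3]
R5 ← R5 + (4/9)·R3: [0, 0, 0, 0, 0, 0, -23/6]
R5 ← R5 − (23/88)·R4: [0, 0, 0, 0, 0, 0, 0]
The echelon form has 4 nonzero rows; the last pivot sits in the augmented column, so rank(P) = 3 but rank([P|b]) = 4.
Since the ranks differ, the system is inconsistent.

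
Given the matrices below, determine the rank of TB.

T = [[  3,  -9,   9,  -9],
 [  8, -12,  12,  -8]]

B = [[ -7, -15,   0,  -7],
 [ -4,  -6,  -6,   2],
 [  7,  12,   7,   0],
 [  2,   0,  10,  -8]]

2

First compute TB:
[[ 60, 117,  27,  33],
 [ 60,  96,  76, -16]]
Now row reduce the product.
R2 ← R2 − R1: [0, -21, 49, -49]
2 nonzero rows, so rank(TB) = 2.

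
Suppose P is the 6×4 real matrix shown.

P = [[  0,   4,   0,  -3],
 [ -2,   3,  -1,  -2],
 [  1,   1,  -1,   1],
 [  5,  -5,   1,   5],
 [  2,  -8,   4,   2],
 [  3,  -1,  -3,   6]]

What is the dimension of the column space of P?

Row reduce to echelon form.
Swap R1 ↔ R2
R3 ← R3 + (1/2)·R1: [0, 5/2, -3/2, 0]
R4 ← R4 + (5/2)·R1: [0, 5/2, -3/2, 0]
R5 ← R5 + R1: [0, -5, 3, 0]
R6 ← R6 + (3/2)·R1: [0, 7/2, -9/2, 3]
R3 ← R3 − (5/8)·R2: [0, 0, -3/2, 15/8]
R4 ← R4 − (5/8)·R2: [0, 0, -3/2, 15/8]
R5 ← R5 + (5/4)·R2: [0, 0, 3, -15/4]
R6 ← R6 − (7/8)·R2: [0, 0, -9/2, 45/8]
R4 ← R4 − R3: [0, 0, 0, 0]
R5 ← R5 + (2)·R3: [0, 0, 0, 0]
R6 ← R6 − (3)·R3: [0, 0, 0, 0]
Echelon form has 3 nonzero rows, so rank(P) = 3.
The column space has dimension equal to the rank: 3.

3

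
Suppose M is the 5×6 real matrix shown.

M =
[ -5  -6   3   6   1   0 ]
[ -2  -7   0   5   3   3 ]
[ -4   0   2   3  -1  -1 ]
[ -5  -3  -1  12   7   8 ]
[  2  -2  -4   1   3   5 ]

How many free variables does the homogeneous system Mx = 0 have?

Row reduce to echelon form.
R2 ← R2 − (2/5)·R1: [0, -23/5, -6/5, 13/5, 13/5, 3]
R3 ← R3 − (4/5)·R1: [0, 24/5, -2/5, -9/5, -9/5, -1]
R4 ← R4 − R1: [0, 3, -4, 6, 6, 8]
R5 ← R5 + (2/5)·R1: [0, -22/5, -14/5, 17/5, 17/5, 5]
R3 ← R3 + (24/23)·R2: [0, 0, -38/23, 21/23, 21/23, 49/23]
R4 ← R4 + (15/23)·R2: [0, 0, -110/23, 177/23, 177/23, 229/23]
R5 ← R5 − (22/23)·R2: [0, 0, -38/23, 21/23, 21/23, 49/23]
R4 ← R4 − (55/19)·R3: [0, 0, 0, 96/19, 96/19, 72/19]
R5 ← R5 − R3: [0, 0, 0, 0, 0, 0]
4 nonzero rows, so rank(M) = 4.
M has 6 columns; by rank–nullity, nullity = 6 − 4 = 2.

2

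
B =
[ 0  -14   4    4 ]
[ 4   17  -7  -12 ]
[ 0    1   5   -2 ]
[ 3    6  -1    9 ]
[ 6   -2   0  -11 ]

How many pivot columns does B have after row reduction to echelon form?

Row reduce to echelon form.
Swap R1 ↔ R2
R4 ← R4 − (3/4)·R1: [0, -27/4, 17/4, 18]
R5 ← R5 − (3/2)·R1: [0, -55/2, 21/2, 7]
R3 ← R3 + (1/14)·R2: [0, 0, 37/7, -12/7]
R4 ← R4 − (27/56)·R2: [0, 0, 65/28, 225/14]
R5 ← R5 − (55/28)·R2: [0, 0, 37/14, -6/7]
R4 ← R4 − (65/148)·R3: [0, 0, 0, 1245/74]
R5 ← R5 − (1/2)·R3: [0, 0, 0, 0]
Echelon form has 4 nonzero rows, so rank(B) = 4.
Each nonzero row contributes one pivot column: 4 pivot columns.

4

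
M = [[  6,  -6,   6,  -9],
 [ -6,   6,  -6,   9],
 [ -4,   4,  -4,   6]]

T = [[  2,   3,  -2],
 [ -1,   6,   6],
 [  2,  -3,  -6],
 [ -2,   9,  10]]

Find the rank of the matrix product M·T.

First compute MT:
[[ 48, -117, -174],
 [-48, 117, 174],
 [-32,  78, 116]]
Now row reduce the product.
R2 ← R2 + R1: [0, 0, 0]
R3 ← R3 + (2/3)·R1: [0, 0, 0]
1 nonzero row, so rank(MT) = 1.

1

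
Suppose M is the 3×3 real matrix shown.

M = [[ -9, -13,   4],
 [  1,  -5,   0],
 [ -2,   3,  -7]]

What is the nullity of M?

0

Row reduce to echelon form.
R2 ← R2 + (1/9)·R1: [0, -58/9, 4/9]
R3 ← R3 − (2/9)·R1: [0, 53/9, -71/9]
R3 ← R3 + (53/58)·R2: [0, 0, -217/29]
3 nonzero rows, so rank(M) = 3.
M has 3 columns; by rank–nullity, nullity = 3 − 3 = 0.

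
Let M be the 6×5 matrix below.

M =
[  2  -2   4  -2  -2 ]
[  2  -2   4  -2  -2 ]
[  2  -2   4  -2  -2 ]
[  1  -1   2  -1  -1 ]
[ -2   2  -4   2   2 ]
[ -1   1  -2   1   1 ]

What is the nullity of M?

4

Row reduce to echelon form.
R2 ← R2 − R1: [0, 0, 0, 0, 0]
R3 ← R3 − R1: [0, 0, 0, 0, 0]
R4 ← R4 − (1/2)·R1: [0, 0, 0, 0, 0]
R5 ← R5 + R1: [0, 0, 0, 0, 0]
R6 ← R6 + (1/2)·R1: [0, 0, 0, 0, 0]
1 nonzero row, so rank(M) = 1.
M has 5 columns; by rank–nullity, nullity = 5 − 1 = 4.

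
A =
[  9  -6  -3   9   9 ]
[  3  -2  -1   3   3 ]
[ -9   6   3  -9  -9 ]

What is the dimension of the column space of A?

1

Row reduce to echelon form.
R2 ← R2 − (1/3)·R1: [0, 0, 0, 0, 0]
R3 ← R3 + R1: [0, 0, 0, 0, 0]
Echelon form has 1 nonzero row, so rank(A) = 1.
The column space has dimension equal to the rank: 1.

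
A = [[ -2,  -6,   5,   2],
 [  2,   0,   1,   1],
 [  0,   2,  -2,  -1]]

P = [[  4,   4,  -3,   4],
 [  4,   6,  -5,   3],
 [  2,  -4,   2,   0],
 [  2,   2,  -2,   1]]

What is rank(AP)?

First compute AP:
[[-18, -60,  42, -24],
 [ 12,   6,  -6,   9],
 [  2,  18, -12,   5]]
Now row reduce the product.
R2 ← R2 + (2/3)·R1: [0, -34, 22, -7]
R3 ← R3 + (1/9)·R1: [0, 34/3, -22/3, 7/3]
R3 ← R3 + (1/3)·R2: [0, 0, 0, 0]
2 nonzero rows, so rank(AP) = 2.

2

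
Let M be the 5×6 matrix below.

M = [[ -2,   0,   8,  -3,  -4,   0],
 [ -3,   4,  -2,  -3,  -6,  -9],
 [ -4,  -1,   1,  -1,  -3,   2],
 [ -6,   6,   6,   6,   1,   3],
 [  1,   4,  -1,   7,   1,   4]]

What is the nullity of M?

1

Row reduce to echelon form.
R2 ← R2 − (3/2)·R1: [0, 4, -14, 3/2, 0, -9]
R3 ← R3 − (2)·R1: [0, -1, -15, 5, 5, 2]
R4 ← R4 − (3)·R1: [0, 6, -18, 15, 13, 3]
R5 ← R5 + (1/2)·R1: [0, 4, 3, 11/2, -1, 4]
R3 ← R3 + (1/4)·R2: [0, 0, -37/2, 43/8, 5, -1/4]
R4 ← R4 − (3/2)·R2: [0, 0, 3, 51/4, 13, 33/2]
R5 ← R5 − R2: [0, 0, 17, 4, -1, 13]
R4 ← R4 + (6/37)·R3: [0, 0, 0, 504/37, 511/37, 609/37]
R5 ← R5 + (34/37)·R3: [0, 0, 0, 1323/148, 133/37, 945/74]
R5 ← R5 − (21/32)·R4: [0, 0, 0, 0, -175/32, 63/32]
5 nonzero rows, so rank(M) = 5.
M has 6 columns; by rank–nullity, nullity = 6 − 5 = 1.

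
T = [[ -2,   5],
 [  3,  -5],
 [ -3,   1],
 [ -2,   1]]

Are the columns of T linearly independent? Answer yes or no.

Row reduce T to echelon form.
R2 ← R2 + (3/2)·R1: [0, 5/2]
R3 ← R3 − (3/2)·R1: [0, -13/2]
R4 ← R4 − R1: [0, -4]
R3 ← R3 + (13/5)·R2: [0, 0]
R4 ← R4 + (8/5)·R2: [0, 0]
2 pivots among 2 columns.
Every column is a pivot column, so the columns are linearly independent.

yes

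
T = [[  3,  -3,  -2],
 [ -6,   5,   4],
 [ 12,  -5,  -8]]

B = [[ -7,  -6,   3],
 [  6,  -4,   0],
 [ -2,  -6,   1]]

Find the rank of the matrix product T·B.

2

First compute TB:
[[-35,   6,   7],
 [ 64,  -8, -14],
 [-98,  -4,  28]]
Now row reduce the product.
R2 ← R2 + (64/35)·R1: [0, 104/35, -6/5]
R3 ← R3 − (14/5)·R1: [0, -104/5, 42/5]
R3 ← R3 + (7)·R2: [0, 0, 0]
2 nonzero rows, so rank(TB) = 2.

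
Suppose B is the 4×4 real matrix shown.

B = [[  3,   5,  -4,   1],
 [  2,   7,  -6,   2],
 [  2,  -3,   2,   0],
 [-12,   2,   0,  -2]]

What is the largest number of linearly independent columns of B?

Row reduce to echelon form.
R2 ← R2 − (2/3)·R1: [0, 11/3, -10/3, 4/3]
R3 ← R3 − (2/3)·R1: [0, -19/3, 14/3, -2/3]
R4 ← R4 + (4)·R1: [0, 22, -16, 2]
R3 ← R3 + (19/11)·R2: [0, 0, -12/11, 18/11]
R4 ← R4 − (6)·R2: [0, 0, 4, -6]
R4 ← R4 + (11/3)·R3: [0, 0, 0, 0]
Echelon form has 3 nonzero rows, so rank(B) = 3.
The rank gives the maximum number of linearly independent columns: 3.

3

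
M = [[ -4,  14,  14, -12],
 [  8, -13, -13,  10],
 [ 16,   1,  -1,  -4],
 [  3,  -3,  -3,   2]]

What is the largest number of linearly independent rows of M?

3

Row reduce to echelon form.
R2 ← R2 + (2)·R1: [0, 15, 15, -14]
R3 ← R3 + (4)·R1: [0, 57, 55, -52]
R4 ← R4 + (3/4)·R1: [0, 15/2, 15/2, -7]
R3 ← R3 − (19/5)·R2: [0, 0, -2, 6/5]
R4 ← R4 − (1/2)·R2: [0, 0, 0, 0]
Echelon form has 3 nonzero rows, so rank(M) = 3.
The rank gives the maximum number of linearly independent rows: 3.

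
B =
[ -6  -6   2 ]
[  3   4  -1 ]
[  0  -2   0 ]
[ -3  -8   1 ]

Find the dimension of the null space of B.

1

Row reduce to echelon form.
R2 ← R2 + (1/2)·R1: [0, 1, 0]
R4 ← R4 − (1/2)·R1: [0, -5, 0]
R3 ← R3 + (2)·R2: [0, 0, 0]
R4 ← R4 + (5)·R2: [0, 0, 0]
2 nonzero rows, so rank(B) = 2.
B has 3 columns; by rank–nullity, nullity = 3 − 2 = 1.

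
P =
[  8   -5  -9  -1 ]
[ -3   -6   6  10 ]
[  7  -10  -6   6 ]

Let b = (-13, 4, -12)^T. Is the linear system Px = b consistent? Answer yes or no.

Row reduce the augmented matrix [P | b].
R2 ← R2 + (3/8)·R1: [0, -63/8, 21/8, 77/8, -7/8]
R3 ← R3 − (7/8)·R1: [0, -45/8, 15/8, 55/8, -5/8]
R3 ← R3 − (5/7)·R2: [0, 0, 0, 0, 0]
The echelon form has 2 nonzero rows, and every pivot lies in the first 4 columns, so rank(P) = rank([P|b]) = 2.
The system is consistent.

yes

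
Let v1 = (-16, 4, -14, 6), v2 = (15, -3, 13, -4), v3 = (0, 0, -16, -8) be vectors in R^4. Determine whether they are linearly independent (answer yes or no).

yes

Form the matrix with these vectors as rows and row reduce.
R2 ← R2 + (15/16)·R1: [0, 3/4, -1/8, 13/8]
3 nonzero rows, so the 3 vectors span a space of dimension 3.
Since 3 = 3, the vectors are linearly independent.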